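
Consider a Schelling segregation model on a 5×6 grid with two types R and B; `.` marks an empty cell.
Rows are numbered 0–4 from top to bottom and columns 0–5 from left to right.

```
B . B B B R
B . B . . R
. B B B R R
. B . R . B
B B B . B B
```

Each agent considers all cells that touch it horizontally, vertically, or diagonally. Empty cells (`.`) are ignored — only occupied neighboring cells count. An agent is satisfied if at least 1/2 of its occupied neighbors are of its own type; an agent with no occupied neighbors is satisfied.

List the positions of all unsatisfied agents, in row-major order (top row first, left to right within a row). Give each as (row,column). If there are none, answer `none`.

(0,4), (3,3)

(0,0)B 1/1 ✓
(0,2)B 2/2 ✓
(0,3)B 3/3 ✓
(0,4)B 1/3 ✗
(0,5)R 1/2 ✓
(1,0)B 2/2 ✓
(1,2)B 5/5 ✓
(1,5)R 3/4 ✓
(2,1)B 4/4 ✓
(2,2)B 4/5 ✓
(2,3)B 2/4 ✓
(2,4)R 3/5 ✓
(2,5)R 2/3 ✓
(3,1)B 5/5 ✓
(3,3)R 1/5 ✗
(3,5)B 2/4 ✓
(4,0)B 2/2 ✓
(4,1)B 3/3 ✓
(4,2)B 2/3 ✓
(4,4)B 2/3 ✓
(4,5)B 2/2 ✓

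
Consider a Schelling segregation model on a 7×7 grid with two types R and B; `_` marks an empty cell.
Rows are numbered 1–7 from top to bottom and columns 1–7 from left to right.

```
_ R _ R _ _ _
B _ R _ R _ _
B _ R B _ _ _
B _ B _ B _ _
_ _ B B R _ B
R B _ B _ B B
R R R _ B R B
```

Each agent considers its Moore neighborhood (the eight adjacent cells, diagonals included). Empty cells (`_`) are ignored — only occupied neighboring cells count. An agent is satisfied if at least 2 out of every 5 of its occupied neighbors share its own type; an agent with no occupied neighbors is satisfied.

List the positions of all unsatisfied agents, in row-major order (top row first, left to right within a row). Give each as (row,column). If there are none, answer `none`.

Row 1: (1,2)R 1/2 ok · (1,4)R 2/2 ok
Row 2: (2,1)B 1/2 ok · (2,3)R 3/4 ok · (2,5)R 1/2 ok
Row 3: (3,1)B 2/2 ok · (3,3)R 1/3 unhappy · (3,4)B 2/5 ok
Row 4: (4,1)B 1/1 ok · (4,3)B 3/4 ok · (4,5)B 2/3 ok
Row 5: (5,3)B 4/4 ok · (5,4)B 4/5 ok · (5,5)R 0/4 unhappy · (5,7)B 2/2 ok
Row 6: (6,1)R 2/3 ok · (6,2)B 1/5 unhappy · (6,4)B 3/5 ok · (6,6)B 4/6 ok · (6,7)B 3/4 ok
Row 7: (7,1)R 2/3 ok · (7,2)R 3/4 ok · (7,3)R 1/3 unhappy · (7,5)B 2/3 ok · (7,6)R 0/4 unhappy · (7,7)B 2/3 ok

(3,3), (5,5), (6,2), (7,3), (7,6)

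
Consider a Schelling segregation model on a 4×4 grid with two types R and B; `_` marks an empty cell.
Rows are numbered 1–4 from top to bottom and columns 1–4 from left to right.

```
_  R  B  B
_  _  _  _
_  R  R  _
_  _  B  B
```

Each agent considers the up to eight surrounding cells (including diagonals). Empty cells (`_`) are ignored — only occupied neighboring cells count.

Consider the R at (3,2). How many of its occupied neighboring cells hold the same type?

Occupied neighbors of (3,2): (3,3)=R, (4,3)=B.
Same type (R): 1 of 2.

1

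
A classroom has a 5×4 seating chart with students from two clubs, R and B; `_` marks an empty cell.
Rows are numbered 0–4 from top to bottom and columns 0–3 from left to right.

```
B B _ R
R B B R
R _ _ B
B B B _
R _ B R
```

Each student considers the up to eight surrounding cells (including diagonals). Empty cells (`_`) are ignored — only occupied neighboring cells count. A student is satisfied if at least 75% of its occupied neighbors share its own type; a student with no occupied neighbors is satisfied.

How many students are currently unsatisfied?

(0,0)B 2/3 unhappy
(0,1)B 3/4 ok
(0,3)R 1/2 unhappy
(1,0)R 1/4 unhappy
(1,1)B 3/5 unhappy
(1,2)B 3/5 unhappy
(1,3)R 1/3 unhappy
(2,0)R 1/4 unhappy
(2,3)B 2/3 unhappy
(3,0)B 1/3 unhappy
(3,1)B 3/5 unhappy
(3,2)B 3/4 ok
(4,0)R 0/2 unhappy
(4,2)B 2/3 unhappy
(4,3)R 0/2 unhappy
Unsatisfied: (0,0), (0,3), (1,0), (1,1), (1,2), (1,3), (2,0), (2,3), (3,0), (3,1), (4,0), (4,2), (4,3) — 13 in total.

13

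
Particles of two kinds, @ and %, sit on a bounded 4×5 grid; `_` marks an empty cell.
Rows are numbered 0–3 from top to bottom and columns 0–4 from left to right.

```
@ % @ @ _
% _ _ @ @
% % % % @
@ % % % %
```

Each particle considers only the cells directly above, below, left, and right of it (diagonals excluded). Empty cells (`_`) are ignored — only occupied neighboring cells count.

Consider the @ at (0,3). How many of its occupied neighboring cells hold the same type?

Occupied neighbors of (0,3): (1,3)=@, (0,2)=@.
Same type (@): 2 of 2.

2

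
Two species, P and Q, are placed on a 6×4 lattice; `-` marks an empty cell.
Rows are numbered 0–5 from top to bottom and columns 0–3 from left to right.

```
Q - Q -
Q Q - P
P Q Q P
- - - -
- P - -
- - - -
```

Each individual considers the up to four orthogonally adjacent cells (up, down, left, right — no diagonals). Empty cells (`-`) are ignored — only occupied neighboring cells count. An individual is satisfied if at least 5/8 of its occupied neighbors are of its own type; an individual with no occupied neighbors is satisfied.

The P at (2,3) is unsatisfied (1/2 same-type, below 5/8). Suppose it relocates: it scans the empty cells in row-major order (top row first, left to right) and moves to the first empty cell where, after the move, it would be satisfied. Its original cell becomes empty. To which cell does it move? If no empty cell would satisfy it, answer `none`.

(3,0)

Vacating (2,3). Empty cells in order:
  (0,1): 0/3 same-type → still unsatisfied.
  (0,3): 1/2 same-type → still unsatisfied.
  (1,2): 1/4 same-type → still unsatisfied.
  (3,0): 1/1 same-type → satisfied — stop here.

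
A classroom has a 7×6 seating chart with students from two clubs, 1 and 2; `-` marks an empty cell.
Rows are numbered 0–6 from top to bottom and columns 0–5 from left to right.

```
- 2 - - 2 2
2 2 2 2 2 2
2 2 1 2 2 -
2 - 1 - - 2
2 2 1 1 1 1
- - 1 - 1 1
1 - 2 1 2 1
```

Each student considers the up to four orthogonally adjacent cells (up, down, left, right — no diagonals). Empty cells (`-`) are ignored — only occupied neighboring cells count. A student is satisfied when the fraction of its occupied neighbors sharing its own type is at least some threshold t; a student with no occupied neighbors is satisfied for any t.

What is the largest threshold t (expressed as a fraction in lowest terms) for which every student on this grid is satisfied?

(0,1)2 1/1
(0,4)2 2/2
(0,5)2 2/2
(1,0)2 2/2
(1,1)2 4/4
(1,2)2 2/3
(1,3)2 3/3
(1,4)2 4/4
(1,5)2 2/2
(2,0)2 3/3
(2,1)2 2/3
(2,2)1 1/4
(2,3)2 2/3
(2,4)2 2/2
(3,0)2 2/2
(3,2)1 2/2
(3,5)2 0/1
(4,0)2 2/2
(4,1)2 1/2
(4,2)1 3/4
(4,3)1 2/2
(4,4)1 3/3
(4,5)1 2/3
(5,2)1 1/2
(5,4)1 2/3
(5,5)1 3/3
(6,0)1 — no occupied neighbors
(6,2)2 0/2
(6,3)1 0/2
(6,4)2 0/3
(6,5)1 1/2
The smallest same-type fraction is 0/1 at (3,5), which reduces to 0/1. Any threshold above that leaves this student unsatisfied.

0/1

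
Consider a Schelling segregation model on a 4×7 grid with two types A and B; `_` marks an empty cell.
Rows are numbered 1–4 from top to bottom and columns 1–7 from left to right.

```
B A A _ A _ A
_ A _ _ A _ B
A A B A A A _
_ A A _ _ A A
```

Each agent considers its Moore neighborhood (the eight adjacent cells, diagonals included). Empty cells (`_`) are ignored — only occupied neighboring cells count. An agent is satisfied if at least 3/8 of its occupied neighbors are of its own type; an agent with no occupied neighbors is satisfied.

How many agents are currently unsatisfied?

(1,1)B 0/2 ✗
(1,2)A 2/3 ✓
(1,3)A 2/2 ✓
(1,5)A 1/1 ✓
(1,7)A 0/1 ✗
(2,2)A 4/6 ✓
(2,5)A 4/4 ✓
(2,7)B 0/2 ✗
(3,1)A 3/3 ✓
(3,2)A 4/5 ✓
(3,3)B 0/5 ✗
(3,4)A 3/4 ✓
(3,5)A 4/4 ✓
(3,6)A 4/5 ✓
(4,2)A 3/4 ✓
(4,3)A 3/4 ✓
(4,6)A 3/3 ✓
(4,7)A 2/2 ✓
Unsatisfied: (1,1), (1,7), (2,7), (3,3) — 4 in total.

4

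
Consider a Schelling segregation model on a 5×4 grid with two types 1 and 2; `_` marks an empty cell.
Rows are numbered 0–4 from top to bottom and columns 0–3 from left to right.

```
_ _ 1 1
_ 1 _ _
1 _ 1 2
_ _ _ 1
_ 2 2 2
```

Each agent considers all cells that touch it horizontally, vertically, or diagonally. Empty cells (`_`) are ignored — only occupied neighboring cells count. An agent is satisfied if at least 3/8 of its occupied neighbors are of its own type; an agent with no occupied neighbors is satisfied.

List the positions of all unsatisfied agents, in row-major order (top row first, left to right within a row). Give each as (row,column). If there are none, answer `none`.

(2,3), (3,3)

Row 0: (0,2)1 2/2 ✓ · (0,3)1 1/1 ✓
Row 1: (1,1)1 3/3 ✓
Row 2: (2,0)1 1/1 ✓ · (2,2)1 2/3 ✓ · (2,3)2 0/2 ✗
Row 3: (3,3)1 1/4 ✗
Row 4: (4,1)2 1/1 ✓ · (4,2)2 2/3 ✓ · (4,3)2 1/2 ✓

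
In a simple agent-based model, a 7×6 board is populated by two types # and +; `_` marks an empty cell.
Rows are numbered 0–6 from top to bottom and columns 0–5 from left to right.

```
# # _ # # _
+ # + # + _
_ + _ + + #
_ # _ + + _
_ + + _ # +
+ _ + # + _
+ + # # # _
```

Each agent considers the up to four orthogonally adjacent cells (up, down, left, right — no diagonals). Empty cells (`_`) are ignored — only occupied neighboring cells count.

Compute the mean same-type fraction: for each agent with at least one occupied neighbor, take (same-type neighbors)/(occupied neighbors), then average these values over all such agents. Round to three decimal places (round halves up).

0.463

(0,0)# 1/2
(0,1)# 2/2
(0,3)# 2/2
(0,4)# 1/2
(1,0)+ 0/2
(1,1)# 1/4
(1,2)+ 0/2
(1,3)# 1/4
(1,4)+ 1/3
(2,1)+ 0/2
(2,3)+ 2/3
(2,4)+ 3/4
(2,5)# 0/1
(3,1)# 0/2
(3,3)+ 2/2
(3,4)+ 2/3
(4,1)+ 1/2
(4,2)+ 2/2
(4,4)# 0/3
(4,5)+ 0/1
(5,0)+ 1/1
(5,2)+ 1/3
(5,3)# 1/3
(5,4)+ 0/3
(6,0)+ 2/2
(6,1)+ 1/2
(6,2)# 1/3
(6,3)# 3/3
(6,4)# 1/2
Sum over 29 agents: 1/2 + 2/2 + 2/2 + 1/2 + 0/2 + 1/4 + 0/2 + 1/4 + 1/3 + 0/2 + 2/3 + 3/4 + 0/1 + 0/2 + 2/2 + 2/3 + 1/2 + 2/2 + 0/3 + 0/1 + 1/1 + 1/3 + 1/3 + 0/3 + 2/2 + 1/2 + 1/3 + 3/3 + 1/2 = 161/12; mean = 161/12 ÷ 29 = 161/348 = 0.462643… → 0.463.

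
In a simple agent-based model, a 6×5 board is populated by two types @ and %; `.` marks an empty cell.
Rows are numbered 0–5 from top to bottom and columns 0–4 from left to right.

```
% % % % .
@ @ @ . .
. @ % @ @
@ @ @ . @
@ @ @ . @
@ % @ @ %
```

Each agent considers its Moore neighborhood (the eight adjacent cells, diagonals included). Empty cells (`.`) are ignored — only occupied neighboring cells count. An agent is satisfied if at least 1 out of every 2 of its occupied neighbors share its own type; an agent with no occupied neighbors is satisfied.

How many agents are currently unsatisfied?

(0,0)% 1/3 unhappy
(0,1)% 2/5 unhappy
(0,2)% 2/4 ok
(0,3)% 1/2 ok
(1,0)@ 2/4 ok
(1,1)@ 3/7 unhappy
(1,2)@ 3/7 unhappy
(2,1)@ 6/7 ok
(2,2)% 0/6 unhappy
(2,3)@ 4/5 ok
(2,4)@ 2/2 ok
(3,0)@ 4/4 ok
(3,1)@ 6/7 ok
(3,2)@ 5/6 ok
(3,4)@ 3/3 ok
(4,0)@ 4/5 ok
(4,1)@ 7/8 ok
(4,2)@ 5/6 ok
(4,4)@ 2/3 ok
(5,0)@ 2/3 ok
(5,1)% 0/5 unhappy
(5,2)@ 3/4 ok
(5,3)@ 3/4 ok
(5,4)% 0/2 unhappy
Unsatisfied: (0,0), (0,1), (1,1), (1,2), (2,2), (5,1), (5,4) — 7 in total.

7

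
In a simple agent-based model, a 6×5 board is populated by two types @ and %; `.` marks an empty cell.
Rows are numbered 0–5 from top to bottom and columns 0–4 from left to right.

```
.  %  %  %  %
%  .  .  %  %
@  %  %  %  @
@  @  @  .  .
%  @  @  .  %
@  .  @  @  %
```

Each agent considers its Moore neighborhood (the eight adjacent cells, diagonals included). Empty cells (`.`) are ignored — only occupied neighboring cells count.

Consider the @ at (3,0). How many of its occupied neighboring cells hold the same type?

Occupied neighbors of (3,0): (2,0)=@, (2,1)=%, (3,1)=@, (4,0)=%, (4,1)=@.
Same type (@): 3 of 5.

3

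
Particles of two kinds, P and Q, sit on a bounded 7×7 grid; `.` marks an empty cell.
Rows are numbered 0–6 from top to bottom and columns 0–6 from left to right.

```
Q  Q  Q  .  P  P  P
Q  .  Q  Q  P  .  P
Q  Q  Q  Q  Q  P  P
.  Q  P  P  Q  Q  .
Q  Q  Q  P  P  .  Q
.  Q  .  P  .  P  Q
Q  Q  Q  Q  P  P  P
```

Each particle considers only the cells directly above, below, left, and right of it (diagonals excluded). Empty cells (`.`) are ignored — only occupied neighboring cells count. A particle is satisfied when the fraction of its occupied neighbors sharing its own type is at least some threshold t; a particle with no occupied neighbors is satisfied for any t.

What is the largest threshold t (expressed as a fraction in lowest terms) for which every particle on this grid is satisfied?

1/4

(0,0)Q 2/2
(0,1)Q 2/2
(0,2)Q 2/2
(0,4)P 2/2
(0,5)P 2/2
(0,6)P 2/2
(1,0)Q 2/2
(1,2)Q 3/3
(1,3)Q 2/3
(1,4)P 1/3
(1,6)P 2/2
(2,0)Q 2/2
(2,1)Q 3/3
(2,2)Q 3/4
(2,3)Q 3/4
(2,4)Q 2/4
(2,5)P 1/3
(2,6)P 2/2
(3,1)Q 2/3
(3,2)P 1/4
(3,3)P 2/4
(3,4)Q 2/4
(3,5)Q 1/2
(4,0)Q 1/1
(4,1)Q 4/4
(4,2)Q 1/3
(4,3)P 3/4
(4,4)P 1/2
(4,6)Q 1/1
(5,1)Q 2/2
(5,3)P 1/2
(5,5)P 1/2
(5,6)Q 1/3
(6,0)Q 1/1
(6,1)Q 3/3
(6,2)Q 2/2
(6,3)Q 1/3
(6,4)P 1/2
(6,5)P 3/3
(6,6)P 1/2
The smallest same-type fraction is 1/4 at (3,2), which reduces to 1/4. Any threshold above that leaves this particle unsatisfied.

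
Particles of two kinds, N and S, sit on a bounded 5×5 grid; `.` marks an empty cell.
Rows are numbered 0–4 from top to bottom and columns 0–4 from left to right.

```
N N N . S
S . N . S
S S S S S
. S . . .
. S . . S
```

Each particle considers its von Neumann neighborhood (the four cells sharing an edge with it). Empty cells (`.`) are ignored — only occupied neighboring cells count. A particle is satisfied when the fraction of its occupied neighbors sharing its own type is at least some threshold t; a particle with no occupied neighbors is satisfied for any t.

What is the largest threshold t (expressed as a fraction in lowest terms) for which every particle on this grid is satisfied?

Row 0: (0,0)N 1/2 · (0,1)N 2/2 · (0,2)N 2/2 · (0,4)S 1/1
Row 1: (1,0)S 1/2 · (1,2)N 1/2 · (1,4)S 2/2
Row 2: (2,0)S 2/2 · (2,1)S 3/3 · (2,2)S 2/3 · (2,3)S 2/2 · (2,4)S 2/2
Row 3: (3,1)S 2/2
Row 4: (4,1)S 1/1 · (4,4)S — no occupied neighbors
The smallest same-type fraction is 1/2 at (0,0), which reduces to 1/2. Any threshold above that leaves this particle unsatisfied.

1/2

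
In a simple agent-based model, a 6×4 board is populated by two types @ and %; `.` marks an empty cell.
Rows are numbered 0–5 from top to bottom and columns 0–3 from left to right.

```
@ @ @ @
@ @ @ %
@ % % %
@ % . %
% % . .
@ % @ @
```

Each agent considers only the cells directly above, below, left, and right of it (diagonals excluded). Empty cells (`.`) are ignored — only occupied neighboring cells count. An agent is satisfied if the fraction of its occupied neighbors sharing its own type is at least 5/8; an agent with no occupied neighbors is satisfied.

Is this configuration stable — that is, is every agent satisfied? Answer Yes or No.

(0,0)@ 2/2 ok
(0,1)@ 3/3 ok
(0,2)@ 3/3 ok
(0,3)@ 1/2 unhappy
(1,0)@ 3/3 ok
(1,1)@ 3/4 ok
(1,2)@ 2/4 unhappy
(1,3)% 1/3 unhappy
(2,0)@ 2/3 ok
(2,1)% 2/4 unhappy
(2,2)% 2/3 ok
(2,3)% 3/3 ok
(3,0)@ 1/3 unhappy
(3,1)% 2/3 ok
(3,3)% 1/1 ok
(4,0)% 1/3 unhappy
(4,1)% 3/3 ok
(5,0)@ 0/2 unhappy
(5,1)% 1/3 unhappy
(5,2)@ 1/2 unhappy
(5,3)@ 1/1 ok
For instance (0,3) has only 1/2 same-type neighbors, below 5/8.

No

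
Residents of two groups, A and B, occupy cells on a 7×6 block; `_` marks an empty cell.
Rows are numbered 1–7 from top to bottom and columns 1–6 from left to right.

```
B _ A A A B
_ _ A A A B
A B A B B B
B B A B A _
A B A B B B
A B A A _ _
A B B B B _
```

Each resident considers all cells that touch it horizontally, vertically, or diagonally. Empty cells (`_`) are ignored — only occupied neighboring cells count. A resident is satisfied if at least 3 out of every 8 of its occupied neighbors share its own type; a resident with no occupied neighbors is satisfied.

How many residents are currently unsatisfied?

11

(1,1)B 0/0 ok
(1,3)A 3/3 ok
(1,4)A 5/5 ok
(1,5)A 3/5 ok
(1,6)B 1/3 unhappy
(2,3)A 4/6 ok
(2,4)A 6/8 ok
(2,5)A 3/8 ok
(2,6)B 3/5 ok
(3,1)A 0/3 unhappy
(3,2)B 2/6 unhappy
(3,3)A 3/7 ok
(3,4)B 2/8 unhappy
(3,5)B 4/7 ok
(3,6)B 2/4 ok
(4,1)B 3/5 ok
(4,2)B 3/8 ok
(4,3)A 2/8 unhappy
(4,4)B 4/8 ok
(4,5)A 0/7 unhappy
(5,1)A 1/5 unhappy
(5,2)B 3/8 ok
(5,3)A 3/8 ok
(5,4)B 2/7 unhappy
(5,5)B 3/5 ok
(5,6)B 1/2 ok
(6,1)A 2/5 ok
(6,2)B 3/8 ok
(6,3)A 2/8 unhappy
(6,4)A 2/7 unhappy
(7,1)A 1/3 unhappy
(7,2)B 2/5 ok
(7,3)B 3/5 ok
(7,4)B 2/4 ok
(7,5)B 1/2 ok
Unsatisfied: (1,6), (3,1), (3,2), (3,4), (4,3), (4,5), (5,1), (5,4), (6,3), (6,4), (7,1) — 11 in total.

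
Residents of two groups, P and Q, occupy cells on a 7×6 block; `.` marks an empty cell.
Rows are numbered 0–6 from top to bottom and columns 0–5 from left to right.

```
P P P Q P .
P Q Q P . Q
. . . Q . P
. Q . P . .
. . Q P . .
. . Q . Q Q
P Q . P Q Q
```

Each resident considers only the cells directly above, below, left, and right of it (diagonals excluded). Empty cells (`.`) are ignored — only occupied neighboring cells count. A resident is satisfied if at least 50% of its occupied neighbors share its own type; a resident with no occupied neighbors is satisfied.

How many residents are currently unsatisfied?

12

(0,0)P 2/2 ✓
(0,1)P 2/3 ✓
(0,2)P 1/3 ✗
(0,3)Q 0/3 ✗
(0,4)P 0/1 ✗
(1,0)P 1/2 ✓
(1,1)Q 1/3 ✗
(1,2)Q 1/3 ✗
(1,3)P 0/3 ✗
(1,5)Q 0/1 ✗
(2,3)Q 0/2 ✗
(2,5)P 0/1 ✗
(3,1)Q 0/0 ✓
(3,3)P 1/2 ✓
(4,2)Q 1/2 ✓
(4,3)P 1/2 ✓
(5,2)Q 1/1 ✓
(5,4)Q 2/2 ✓
(5,5)Q 2/2 ✓
(6,0)P 0/1 ✗
(6,1)Q 0/1 ✗
(6,3)P 0/1 ✗
(6,4)Q 2/3 ✓
(6,5)Q 2/2 ✓
Unsatisfied: (0,2), (0,3), (0,4), (1,1), (1,2), (1,3), (1,5), (2,3), (2,5), (6,0), (6,1), (6,3) — 12 in total.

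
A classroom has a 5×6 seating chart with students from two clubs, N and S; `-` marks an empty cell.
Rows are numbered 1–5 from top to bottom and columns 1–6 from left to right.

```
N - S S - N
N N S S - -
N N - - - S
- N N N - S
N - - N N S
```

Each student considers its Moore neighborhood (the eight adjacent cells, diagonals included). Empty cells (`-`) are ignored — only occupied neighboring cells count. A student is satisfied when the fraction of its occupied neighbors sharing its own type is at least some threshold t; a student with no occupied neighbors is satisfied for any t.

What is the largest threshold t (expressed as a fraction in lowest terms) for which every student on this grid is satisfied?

Row 1: (1,1)N 2/2 · (1,3)S 3/4 · (1,4)S 3/3 · (1,6)N — no occupied neighbors
Row 2: (2,1)N 4/4 · (2,2)N 4/6 · (2,3)S 3/5 · (2,4)S 3/3
Row 3: (3,1)N 4/4 · (3,2)N 5/6 · (3,6)S 1/1
Row 4: (4,2)N 4/4 · (4,3)N 4/4 · (4,4)N 3/3 · (4,6)S 2/3
Row 5: (5,1)N 1/1 · (5,4)N 3/3 · (5,5)N 2/4 · (5,6)S 1/2
The smallest same-type fraction is 2/4 at (5,5), which reduces to 1/2. Any threshold above that leaves this student unsatisfied.

1/2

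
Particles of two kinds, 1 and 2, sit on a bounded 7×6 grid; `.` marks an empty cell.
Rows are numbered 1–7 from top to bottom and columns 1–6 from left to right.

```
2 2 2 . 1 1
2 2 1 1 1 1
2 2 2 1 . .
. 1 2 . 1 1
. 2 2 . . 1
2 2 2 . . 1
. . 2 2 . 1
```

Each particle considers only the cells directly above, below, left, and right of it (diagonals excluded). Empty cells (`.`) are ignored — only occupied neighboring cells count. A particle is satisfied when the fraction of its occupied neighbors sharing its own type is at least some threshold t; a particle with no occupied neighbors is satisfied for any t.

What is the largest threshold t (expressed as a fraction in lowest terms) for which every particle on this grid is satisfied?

(1,1)2 2/2
(1,2)2 3/3
(1,3)2 1/2
(1,5)1 2/2
(1,6)1 2/2
(2,1)2 3/3
(2,2)2 3/4
(2,3)1 1/4
(2,4)1 3/3
(2,5)1 3/3
(2,6)1 2/2
(3,1)2 2/2
(3,2)2 3/4
(3,3)2 2/4
(3,4)1 1/2
(4,2)1 0/3
(4,3)2 2/3
(4,5)1 1/1
(4,6)1 2/2
(5,2)2 2/3
(5,3)2 3/3
(5,6)1 2/2
(6,1)2 1/1
(6,2)2 3/3
(6,3)2 3/3
(6,6)1 2/2
(7,3)2 2/2
(7,4)2 1/1
(7,6)1 1/1
The smallest same-type fraction is 0/3 at (4,2), which reduces to 0/1. Any threshold above that leaves this particle unsatisfied.

0/1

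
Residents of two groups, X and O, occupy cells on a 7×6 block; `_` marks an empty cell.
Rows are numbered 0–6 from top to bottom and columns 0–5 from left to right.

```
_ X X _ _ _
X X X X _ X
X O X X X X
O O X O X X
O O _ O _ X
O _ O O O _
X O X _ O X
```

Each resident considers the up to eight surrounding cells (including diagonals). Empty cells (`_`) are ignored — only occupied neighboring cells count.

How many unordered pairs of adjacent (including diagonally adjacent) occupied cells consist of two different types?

Scan each occupied cell's neighbors to the right and below (and the two forward diagonals) so each pair is counted once.
Row 0: X(0,1)–X(0,2)= X(0,1)–X(1,1)= X(0,1)–X(1,2)= X(0,1)–X(1,0)= X(0,2)–X(1,2)= X(0,2)–X(1,3)= X(0,2)–X(1,1)=  → 0/7 unlike.
Row 1: X(1,0)–X(1,1)= X(1,0)–X(2,0)= X(1,0)–O(2,1)≠ X(1,1)–X(1,2)= X(1,1)–O(2,1)≠ X(1,1)–X(2,2)= X(1,1)–X(2,0)= X(1,2)–X(1,3)= X(1,2)–X(2,2)= X(1,2)–X(2,3)= X(1,2)–O(2,1)≠ X(1,3)–X(2,3)= X(1,3)–X(2,4)= X(1,3)–X(2,2)= X(1,5)–X(2,5)= X(1,5)–X(2,4)=  → 3/16 unlike.
Row 2: X(2,0)–O(2,1)≠ X(2,0)–O(3,0)≠ X(2,0)–O(3,1)≠ O(2,1)–X(2,2)≠ O(2,1)–O(3,1)= O(2,1)–X(3,2)≠ O(2,1)–O(3,0)= X(2,2)–X(2,3)= X(2,2)–X(3,2)= X(2,2)–O(3,3)≠ X(2,2)–O(3,1)≠ X(2,3)–X(2,4)= X(2,3)–O(3,3)≠ X(2,3)–X(3,4)= X(2,3)–X(3,2)= X(2,4)–X(2,5)= X(2,4)–X(3,4)= X(2,4)–X(3,5)= X(2,4)–O(3,3)≠ X(2,5)–X(3,5)= X(2,5)–X(3,4)=  → 9/21 unlike.
Row 3: O(3,0)–O(3,1)= O(3,0)–O(4,0)= O(3,0)–O(4,1)= O(3,1)–X(3,2)≠ O(3,1)–O(4,1)= O(3,1)–O(4,0)= X(3,2)–O(3,3)≠ X(3,2)–O(4,3)≠ X(3,2)–O(4,1)≠ O(3,3)–X(3,4)≠ O(3,3)–O(4,3)= X(3,4)–X(3,5)= X(3,4)–X(4,5)= X(3,4)–O(4,3)≠ X(3,5)–X(4,5)=  → 6/15 unlike.
Row 4: O(4,0)–O(4,1)= O(4,0)–O(5,0)= O(4,1)–O(5,2)= O(4,1)–O(5,0)= O(4,3)–O(5,3)= O(4,3)–O(5,4)= O(4,3)–O(5,2)= X(4,5)–O(5,4)≠  → 1/8 unlike.
Row 5: O(5,0)–X(6,0)≠ O(5,0)–O(6,1)= O(5,2)–O(5,3)= O(5,2)–X(6,2)≠ O(5,2)–O(6,1)= O(5,3)–O(5,4)= O(5,3)–O(6,4)= O(5,3)–X(6,2)≠ O(5,4)–O(6,4)= O(5,4)–X(6,5)≠  → 4/10 unlike.
Row 6: X(6,0)–O(6,1)≠ O(6,1)–X(6,2)≠ O(6,4)–X(6,5)≠  → 3/3 unlike.
Total adjacent occupied pairs: 80; unlike-type pairs: 26.

26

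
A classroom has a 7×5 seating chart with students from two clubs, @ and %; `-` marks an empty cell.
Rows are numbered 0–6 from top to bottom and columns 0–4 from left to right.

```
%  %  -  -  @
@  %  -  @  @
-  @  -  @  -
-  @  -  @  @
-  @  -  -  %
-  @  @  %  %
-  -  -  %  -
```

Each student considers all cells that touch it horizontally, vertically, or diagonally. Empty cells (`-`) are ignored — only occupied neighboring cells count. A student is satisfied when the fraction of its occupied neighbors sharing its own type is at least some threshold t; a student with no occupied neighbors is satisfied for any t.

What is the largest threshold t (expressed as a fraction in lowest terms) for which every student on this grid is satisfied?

(0,0)% 2/3
(0,1)% 2/3
(0,4)@ 2/2
(1,0)@ 1/4
(1,1)% 2/4
(1,3)@ 3/3
(1,4)@ 3/3
(2,1)@ 2/3
(2,3)@ 4/4
(3,1)@ 2/2
(3,3)@ 2/3
(3,4)@ 2/3
(4,1)@ 3/3
(4,4)% 2/4
(5,1)@ 2/2
(5,2)@ 2/4
(5,3)% 3/4
(5,4)% 3/3
(6,3)% 2/3
The smallest same-type fraction is 1/4 at (1,0), which reduces to 1/4. Any threshold above that leaves this student unsatisfied.

1/4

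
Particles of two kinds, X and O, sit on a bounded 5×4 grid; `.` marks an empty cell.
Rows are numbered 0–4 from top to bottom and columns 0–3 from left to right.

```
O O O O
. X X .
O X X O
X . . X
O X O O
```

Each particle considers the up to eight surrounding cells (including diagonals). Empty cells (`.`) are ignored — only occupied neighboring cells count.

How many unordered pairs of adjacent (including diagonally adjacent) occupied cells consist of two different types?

Scan each occupied cell's neighbors to the right and below (and the two forward diagonals) so each pair is counted once.
Row 0: O(0,0)–O(0,1)= O(0,0)–X(1,1)≠ O(0,1)–O(0,2)= O(0,1)–X(1,1)≠ O(0,1)–X(1,2)≠ O(0,2)–O(0,3)= O(0,2)–X(1,2)≠ O(0,2)–X(1,1)≠ O(0,3)–X(1,2)≠  → 6/9 unlike.
Row 1: X(1,1)–X(1,2)= X(1,1)–X(2,1)= X(1,1)–X(2,2)= X(1,1)–O(2,0)≠ X(1,2)–X(2,2)= X(1,2)–O(2,3)≠ X(1,2)–X(2,1)=  → 2/7 unlike.
Row 2: O(2,0)–X(2,1)≠ O(2,0)–X(3,0)≠ X(2,1)–X(2,2)= X(2,1)–X(3,0)= X(2,2)–O(2,3)≠ X(2,2)–X(3,3)= O(2,3)–X(3,3)≠  → 4/7 unlike.
Row 3: X(3,0)–O(4,0)≠ X(3,0)–X(4,1)= X(3,3)–O(4,3)≠ X(3,3)–O(4,2)≠  → 3/4 unlike.
Row 4: O(4,0)–X(4,1)≠ X(4,1)–O(4,2)≠ O(4,2)–O(4,3)=  → 2/3 unlike.
Total adjacent occupied pairs: 30; unlike-type pairs: 17.

17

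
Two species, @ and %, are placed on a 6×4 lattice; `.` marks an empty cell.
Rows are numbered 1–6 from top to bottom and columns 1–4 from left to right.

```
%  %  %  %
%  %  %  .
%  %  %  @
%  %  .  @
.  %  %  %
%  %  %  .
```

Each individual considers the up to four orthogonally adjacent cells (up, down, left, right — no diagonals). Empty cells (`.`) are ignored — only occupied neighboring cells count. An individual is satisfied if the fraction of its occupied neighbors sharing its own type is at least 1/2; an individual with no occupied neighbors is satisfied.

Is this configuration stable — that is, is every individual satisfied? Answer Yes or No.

Yes

(1,1)% 2/2 ok
(1,2)% 3/3 ok
(1,3)% 3/3 ok
(1,4)% 1/1 ok
(2,1)% 3/3 ok
(2,2)% 4/4 ok
(2,3)% 3/3 ok
(3,1)% 3/3 ok
(3,2)% 4/4 ok
(3,3)% 2/3 ok
(3,4)@ 1/2 ok
(4,1)% 2/2 ok
(4,2)% 3/3 ok
(4,4)@ 1/2 ok
(5,2)% 3/3 ok
(5,3)% 3/3 ok
(5,4)% 1/2 ok
(6,1)% 1/1 ok
(6,2)% 3/3 ok
(6,3)% 2/2 ok
All meet the threshold, so the configuration is stable.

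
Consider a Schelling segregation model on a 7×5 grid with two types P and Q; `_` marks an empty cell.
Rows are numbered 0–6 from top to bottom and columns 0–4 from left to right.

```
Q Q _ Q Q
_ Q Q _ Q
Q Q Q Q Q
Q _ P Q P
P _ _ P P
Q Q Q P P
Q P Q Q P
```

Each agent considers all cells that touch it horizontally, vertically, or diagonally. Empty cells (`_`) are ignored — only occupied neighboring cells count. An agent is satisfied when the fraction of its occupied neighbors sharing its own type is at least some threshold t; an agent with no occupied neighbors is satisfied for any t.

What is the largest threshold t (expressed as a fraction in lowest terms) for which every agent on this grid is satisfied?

(0,0)Q 2/2
(0,1)Q 3/3
(0,3)Q 3/3
(0,4)Q 2/2
(1,1)Q 6/6
(1,2)Q 6/6
(1,4)Q 4/4
(2,0)Q 3/3
(2,1)Q 5/6
(2,2)Q 5/6
(2,3)Q 5/7
(2,4)Q 3/4
(3,0)Q 2/3
(3,2)P 1/5
(3,3)Q 3/7
(3,4)P 2/5
(4,0)P 0/3
(4,3)P 5/7
(4,4)P 4/5
(5,0)Q 2/4
(5,1)Q 4/6
(5,2)Q 3/6
(5,3)P 4/7
(5,4)P 4/5
(6,0)Q 2/3
(6,1)P 0/5
(6,2)Q 3/5
(6,3)Q 2/5
(6,4)P 2/3
The smallest same-type fraction is 0/3 at (4,0), which reduces to 0/1. Any threshold above that leaves this agent unsatisfied.

0/1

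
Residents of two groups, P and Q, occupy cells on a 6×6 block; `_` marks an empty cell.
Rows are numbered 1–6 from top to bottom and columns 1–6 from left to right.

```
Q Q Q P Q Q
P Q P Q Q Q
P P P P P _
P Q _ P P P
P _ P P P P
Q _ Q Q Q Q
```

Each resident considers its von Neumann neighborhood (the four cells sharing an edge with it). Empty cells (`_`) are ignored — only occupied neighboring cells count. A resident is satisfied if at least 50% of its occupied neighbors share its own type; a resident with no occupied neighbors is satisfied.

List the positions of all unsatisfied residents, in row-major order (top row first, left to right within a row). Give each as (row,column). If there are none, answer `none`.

(1,3), (1,4), (2,1), (2,2), (2,3), (2,4), (4,2), (6,1)

(1,1)Q 1/2 ✓
(1,2)Q 3/3 ✓
(1,3)Q 1/3 ✗
(1,4)P 0/3 ✗
(1,5)Q 2/3 ✓
(1,6)Q 2/2 ✓
(2,1)P 1/3 ✗
(2,2)Q 1/4 ✗
(2,3)P 1/4 ✗
(2,4)Q 1/4 ✗
(2,5)Q 3/4 ✓
(2,6)Q 2/2 ✓
(3,1)P 3/3 ✓
(3,2)P 2/4 ✓
(3,3)P 3/3 ✓
(3,4)P 3/4 ✓
(3,5)P 2/3 ✓
(4,1)P 2/3 ✓
(4,2)Q 0/2 ✗
(4,4)P 3/3 ✓
(4,5)P 4/4 ✓
(4,6)P 2/2 ✓
(5,1)P 1/2 ✓
(5,3)P 1/2 ✓
(5,4)P 3/4 ✓
(5,5)P 3/4 ✓
(5,6)P 2/3 ✓
(6,1)Q 0/1 ✗
(6,3)Q 1/2 ✓
(6,4)Q 2/3 ✓
(6,5)Q 2/3 ✓
(6,6)Q 1/2 ✓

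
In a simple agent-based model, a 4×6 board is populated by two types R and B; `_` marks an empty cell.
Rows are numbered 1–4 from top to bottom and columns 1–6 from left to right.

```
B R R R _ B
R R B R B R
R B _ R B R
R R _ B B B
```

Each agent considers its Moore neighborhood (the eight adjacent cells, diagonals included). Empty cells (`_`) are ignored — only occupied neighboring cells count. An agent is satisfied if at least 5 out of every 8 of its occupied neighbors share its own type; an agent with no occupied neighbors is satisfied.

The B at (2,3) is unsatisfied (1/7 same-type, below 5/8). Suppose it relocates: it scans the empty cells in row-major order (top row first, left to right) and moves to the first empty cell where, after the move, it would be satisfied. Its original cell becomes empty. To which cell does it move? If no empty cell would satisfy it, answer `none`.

Vacating (2,3). Empty cells in order:
  (1,5): 2/5 same-type → still unsatisfied.
  (3,3): 2/6 same-type → still unsatisfied.
  (4,3): 2/4 same-type → still unsatisfied.

none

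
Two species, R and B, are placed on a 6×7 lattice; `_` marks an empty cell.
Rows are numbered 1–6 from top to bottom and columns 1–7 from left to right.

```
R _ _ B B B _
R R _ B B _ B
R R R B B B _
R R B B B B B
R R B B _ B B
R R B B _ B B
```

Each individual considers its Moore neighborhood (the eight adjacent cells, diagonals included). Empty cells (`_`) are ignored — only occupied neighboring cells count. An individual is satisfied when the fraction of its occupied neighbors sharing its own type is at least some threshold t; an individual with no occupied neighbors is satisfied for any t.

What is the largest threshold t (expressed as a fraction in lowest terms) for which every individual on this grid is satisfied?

3/7

Row 1: (1,1)R 2/2 · (1,4)B 3/3 · (1,5)B 4/4 · (1,6)B 3/3
Row 2: (2,1)R 4/4 · (2,2)R 5/5 · (2,4)B 5/6 · (2,5)B 7/7 · (2,7)B 2/2
Row 3: (3,1)R 5/5 · (3,2)R 6/7 · (3,3)R 3/7 · (3,4)B 6/7 · (3,5)B 7/7 · (3,6)B 6/6
Row 4: (4,1)R 5/5 · (4,2)R 6/8 · (4,3)B 4/8 · (4,4)B 6/7 · (4,5)B 7/7 · (4,6)B 6/6 · (4,7)B 4/4
Row 5: (5,1)R 5/5 · (5,2)R 5/8 · (5,3)B 5/8 · (5,4)B 6/6 · (5,6)B 6/6 · (5,7)B 5/5
Row 6: (6,1)R 3/3 · (6,2)R 3/5 · (6,3)B 3/5 · (6,4)B 3/3 · (6,6)B 3/3 · (6,7)B 3/3
The smallest same-type fraction is 3/7 at (3,3), which reduces to 3/7. Any threshold above that leaves this individual unsatisfied.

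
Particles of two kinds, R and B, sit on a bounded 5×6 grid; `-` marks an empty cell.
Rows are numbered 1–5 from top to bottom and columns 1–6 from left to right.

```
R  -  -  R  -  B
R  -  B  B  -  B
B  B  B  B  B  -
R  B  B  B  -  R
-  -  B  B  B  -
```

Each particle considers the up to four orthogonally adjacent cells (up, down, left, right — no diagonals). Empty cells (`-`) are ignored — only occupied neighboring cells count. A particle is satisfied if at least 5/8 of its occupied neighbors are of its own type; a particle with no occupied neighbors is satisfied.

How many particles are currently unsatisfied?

4

Row 1: (1,1)R 1/1 satisfied · (1,4)R 0/1 not · (1,6)B 1/1 satisfied
Row 2: (2,1)R 1/2 not · (2,3)B 2/2 satisfied · (2,4)B 2/3 satisfied · (2,6)B 1/1 satisfied
Row 3: (3,1)B 1/3 not · (3,2)B 3/3 satisfied · (3,3)B 4/4 satisfied · (3,4)B 4/4 satisfied · (3,5)B 1/1 satisfied
Row 4: (4,1)R 0/2 not · (4,2)B 2/3 satisfied · (4,3)B 4/4 satisfied · (4,4)B 3/3 satisfied · (4,6)R 0/0 satisfied
Row 5: (5,3)B 2/2 satisfied · (5,4)B 3/3 satisfied · (5,5)B 1/1 satisfied
Unsatisfied: (1,4), (2,1), (3,1), (4,1) — 4 in total.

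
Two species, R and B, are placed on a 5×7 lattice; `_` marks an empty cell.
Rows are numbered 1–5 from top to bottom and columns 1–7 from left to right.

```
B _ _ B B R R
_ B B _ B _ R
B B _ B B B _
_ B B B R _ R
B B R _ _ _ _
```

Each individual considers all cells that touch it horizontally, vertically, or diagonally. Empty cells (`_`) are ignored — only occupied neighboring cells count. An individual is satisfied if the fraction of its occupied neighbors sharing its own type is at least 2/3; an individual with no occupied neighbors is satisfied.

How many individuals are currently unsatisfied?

Row 1: (1,1)B 1/1 ok · (1,4)B 3/3 ok · (1,5)B 2/3 ok · (1,6)R 2/4 unhappy · (1,7)R 2/2 ok
Row 2: (2,2)B 4/4 ok · (2,3)B 4/4 ok · (2,5)B 5/6 ok · (2,7)R 2/3 ok
Row 3: (3,1)B 3/3 ok · (3,2)B 5/5 ok · (3,4)B 5/6 ok · (3,5)B 4/5 ok · (3,6)B 2/5 unhappy
Row 4: (4,2)B 5/6 ok · (4,3)B 5/6 ok · (4,4)B 3/5 unhappy · (4,5)R 0/4 unhappy · (4,7)R 0/1 unhappy
Row 5: (5,1)B 2/2 ok · (5,2)B 3/4 ok · (5,3)R 0/4 unhappy
Unsatisfied: (1,6), (3,6), (4,4), (4,5), (4,7), (5,3) — 6 in total.

6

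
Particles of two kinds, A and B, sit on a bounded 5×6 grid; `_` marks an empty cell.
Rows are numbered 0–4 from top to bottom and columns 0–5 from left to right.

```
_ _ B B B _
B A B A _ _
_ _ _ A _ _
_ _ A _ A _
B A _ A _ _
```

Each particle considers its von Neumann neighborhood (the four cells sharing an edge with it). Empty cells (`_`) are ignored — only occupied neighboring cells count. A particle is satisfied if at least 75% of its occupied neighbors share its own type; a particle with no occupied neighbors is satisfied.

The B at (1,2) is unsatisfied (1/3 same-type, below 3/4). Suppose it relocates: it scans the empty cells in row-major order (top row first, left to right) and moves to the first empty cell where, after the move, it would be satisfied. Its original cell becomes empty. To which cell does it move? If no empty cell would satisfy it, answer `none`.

(0,0)

Vacating (1,2). Empty cells in order:
  (0,0): 1/1 same-type → satisfied — stop here.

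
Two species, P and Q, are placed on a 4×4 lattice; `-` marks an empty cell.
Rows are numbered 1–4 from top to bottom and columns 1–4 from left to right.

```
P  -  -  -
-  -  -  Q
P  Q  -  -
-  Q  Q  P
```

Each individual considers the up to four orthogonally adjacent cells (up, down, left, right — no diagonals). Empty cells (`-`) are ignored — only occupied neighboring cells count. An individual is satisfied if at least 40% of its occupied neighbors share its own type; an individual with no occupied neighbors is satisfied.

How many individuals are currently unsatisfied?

(1,1)P 0/0 ✓
(2,4)Q 0/0 ✓
(3,1)P 0/1 ✗
(3,2)Q 1/2 ✓
(4,2)Q 2/2 ✓
(4,3)Q 1/2 ✓
(4,4)P 0/1 ✗
Unsatisfied: (3,1), (4,4) — 2 in total.

2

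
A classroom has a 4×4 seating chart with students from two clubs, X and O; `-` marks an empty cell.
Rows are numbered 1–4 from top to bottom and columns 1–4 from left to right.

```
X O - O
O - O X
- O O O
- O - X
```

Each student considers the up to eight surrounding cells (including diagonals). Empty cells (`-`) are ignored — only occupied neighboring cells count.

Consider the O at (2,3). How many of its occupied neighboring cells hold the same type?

5

Occupied neighbors of (2,3): (1,2)=O, (1,4)=O, (2,4)=X, (3,2)=O, (3,3)=O, (3,4)=O.
Same type (O): 5 of 6.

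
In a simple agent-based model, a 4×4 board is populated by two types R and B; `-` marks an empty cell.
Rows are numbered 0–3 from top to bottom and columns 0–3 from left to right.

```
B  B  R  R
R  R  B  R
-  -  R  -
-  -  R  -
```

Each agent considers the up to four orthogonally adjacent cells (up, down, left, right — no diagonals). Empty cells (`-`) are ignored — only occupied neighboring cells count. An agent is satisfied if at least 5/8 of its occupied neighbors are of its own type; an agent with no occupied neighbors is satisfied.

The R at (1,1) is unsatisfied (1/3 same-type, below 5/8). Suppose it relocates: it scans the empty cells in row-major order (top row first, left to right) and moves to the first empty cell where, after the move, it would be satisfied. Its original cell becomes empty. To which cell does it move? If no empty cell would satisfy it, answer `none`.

(2,0)

Vacating (1,1). Empty cells in order:
  (2,0): 1/1 same-type → satisfied — stop here.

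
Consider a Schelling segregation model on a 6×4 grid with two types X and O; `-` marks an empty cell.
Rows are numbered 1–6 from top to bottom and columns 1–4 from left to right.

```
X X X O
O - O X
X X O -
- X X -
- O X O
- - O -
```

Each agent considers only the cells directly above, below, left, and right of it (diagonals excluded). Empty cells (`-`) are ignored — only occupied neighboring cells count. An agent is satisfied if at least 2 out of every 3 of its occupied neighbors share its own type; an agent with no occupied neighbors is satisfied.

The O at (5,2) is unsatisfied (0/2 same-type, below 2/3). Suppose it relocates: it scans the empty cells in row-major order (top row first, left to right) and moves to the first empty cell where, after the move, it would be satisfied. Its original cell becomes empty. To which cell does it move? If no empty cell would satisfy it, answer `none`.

(5,1)

Vacating (5,2). Empty cells in order:
  (2,2): 2/4 same-type → still unsatisfied.
  (3,4): 1/2 same-type → still unsatisfied.
  (4,1): 0/2 same-type → still unsatisfied.
  (4,4): 1/2 same-type → still unsatisfied.
  (5,1): 0/0 same-type → satisfied — stop here.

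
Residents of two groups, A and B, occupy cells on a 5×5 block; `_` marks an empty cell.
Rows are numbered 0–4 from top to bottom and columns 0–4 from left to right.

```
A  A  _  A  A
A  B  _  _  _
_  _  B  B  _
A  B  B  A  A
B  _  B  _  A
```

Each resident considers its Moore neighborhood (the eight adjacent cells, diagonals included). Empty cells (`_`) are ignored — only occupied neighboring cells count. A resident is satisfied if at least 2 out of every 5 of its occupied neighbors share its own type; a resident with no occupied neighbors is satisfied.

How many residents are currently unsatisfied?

3

(0,0)A 2/3 satisfied
(0,1)A 2/3 satisfied
(0,3)A 1/1 satisfied
(0,4)A 1/1 satisfied
(1,0)A 2/3 satisfied
(1,1)B 1/4 not
(2,2)B 4/5 satisfied
(2,3)B 2/4 satisfied
(3,0)A 0/2 not
(3,1)B 4/5 satisfied
(3,2)B 4/5 satisfied
(3,3)A 2/6 not
(3,4)A 2/3 satisfied
(4,0)B 1/2 satisfied
(4,2)B 2/3 satisfied
(4,4)A 2/2 satisfied
Unsatisfied: (1,1), (3,0), (3,3) — 3 in total.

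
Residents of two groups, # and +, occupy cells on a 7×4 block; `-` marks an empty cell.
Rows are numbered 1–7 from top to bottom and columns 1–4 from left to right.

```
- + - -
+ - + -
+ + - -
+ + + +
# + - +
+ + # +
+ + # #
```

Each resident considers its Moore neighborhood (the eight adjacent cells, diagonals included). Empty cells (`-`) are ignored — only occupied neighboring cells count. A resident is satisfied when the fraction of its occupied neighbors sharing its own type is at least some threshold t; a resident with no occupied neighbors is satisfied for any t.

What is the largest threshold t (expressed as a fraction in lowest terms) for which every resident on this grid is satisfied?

0/1

(1,2)+ 2/2
(2,1)+ 3/3
(2,3)+ 2/2
(3,1)+ 4/4
(3,2)+ 6/6
(4,1)+ 4/5
(4,2)+ 5/6
(4,3)+ 5/5
(4,4)+ 2/2
(5,1)# 0/5
(5,2)+ 5/7
(5,4)+ 3/4
(6,1)+ 4/5
(6,2)+ 4/7
(6,3)# 2/7
(6,4)+ 1/4
(7,1)+ 3/3
(7,2)+ 3/5
(7,3)# 2/5
(7,4)# 2/3
The smallest same-type fraction is 0/5 at (5,1), which reduces to 0/1. Any threshold above that leaves this resident unsatisfied.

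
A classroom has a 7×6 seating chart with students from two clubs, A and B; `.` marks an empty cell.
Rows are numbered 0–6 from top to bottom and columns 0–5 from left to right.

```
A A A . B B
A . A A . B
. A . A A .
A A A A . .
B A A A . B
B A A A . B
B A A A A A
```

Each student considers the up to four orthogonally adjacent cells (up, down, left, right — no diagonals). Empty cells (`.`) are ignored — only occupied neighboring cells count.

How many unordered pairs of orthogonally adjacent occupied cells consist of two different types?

5

Scan each occupied cell's neighbors to the right and below so each pair is counted once.
Row 0: A(0,0)–A(0,1)= A(0,0)–A(1,0)= A(0,1)–A(0,2)= A(0,2)–A(1,2)= B(0,4)–B(0,5)= B(0,5)–B(1,5)=  → 0/6 unlike.
Row 1: A(1,2)–A(1,3)= A(1,3)–A(2,3)=  → 0/2 unlike.
Row 2: A(2,1)–A(3,1)= A(2,3)–A(2,4)= A(2,3)–A(3,3)=  → 0/3 unlike.
Row 3: A(3,0)–A(3,1)= A(3,0)–B(4,0)≠ A(3,1)–A(3,2)= A(3,1)–A(4,1)= A(3,2)–A(3,3)= A(3,2)–A(4,2)= A(3,3)–A(4,3)=  → 1/7 unlike.
Row 4: B(4,0)–A(4,1)≠ B(4,0)–B(5,0)= A(4,1)–A(4,2)= A(4,1)–A(5,1)= A(4,2)–A(4,3)= A(4,2)–A(5,2)= A(4,3)–A(5,3)= B(4,5)–B(5,5)=  → 1/8 unlike.
Row 5: B(5,0)–A(5,1)≠ B(5,0)–B(6,0)= A(5,1)–A(5,2)= A(5,1)–A(6,1)= A(5,2)–A(5,3)= A(5,2)–A(6,2)= A(5,3)–A(6,3)= B(5,5)–A(6,5)≠  → 2/8 unlike.
Row 6: B(6,0)–A(6,1)≠ A(6,1)–A(6,2)= A(6,2)–A(6,3)= A(6,3)–A(6,4)= A(6,4)–A(6,5)=  → 1/5 unlike.
Total adjacent occupied pairs: 39; unlike-type pairs: 5.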